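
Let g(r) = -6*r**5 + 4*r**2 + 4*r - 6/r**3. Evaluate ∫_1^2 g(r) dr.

By the power rule, an antiderivative is F(r) = -r**6 + 4*r**3/3 + 2*r**2 + 3/r**2.
Then F(2) - F(1) = (-535/12) - (16/3) = -599/12.

-599/12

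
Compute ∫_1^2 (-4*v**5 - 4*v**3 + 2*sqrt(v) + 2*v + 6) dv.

-148/3 + 8*sqrt(2)/3

By the power rule, an antiderivative is F(v) = -2*v**6/3 - v**4 + 4*v**(3/2)/3 + v**2 + 6*v.
Then F(2) - F(1) = (-128/3 + 8*sqrt(2)/3) - (20/3) = -148/3 + 8*sqrt(2)/3.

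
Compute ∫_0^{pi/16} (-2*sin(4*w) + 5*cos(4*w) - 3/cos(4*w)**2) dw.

An antiderivative is F(w) = 5*sin(4*w)/4 + cos(4*w)/2 - 3*tan(4*w)/4.
Then F(pi/16) - F(0) = (-3/4 + 7*sqrt(2)/8) - (1/2) = -5/4 + 7*sqrt(2)/8.

-5/4 + 7*sqrt(2)/8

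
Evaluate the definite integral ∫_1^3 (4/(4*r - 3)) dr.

log(9)

An antiderivative is F(r) = log(4*r - 3).
Then F(3) - F(1) = (log(9)) - (0) = log(9).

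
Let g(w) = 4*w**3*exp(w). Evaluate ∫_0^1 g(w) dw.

24 - 8*E

Integrate by parts 3 times (u = w^3, dv = 4*exp(w) dw).
An antiderivative is F(w) = (4*w**3 - 12*w**2 + 24*w - 24)*exp(w).
Then F(1) - F(0) = (-8*E) - (-24) = 24 - 8*E.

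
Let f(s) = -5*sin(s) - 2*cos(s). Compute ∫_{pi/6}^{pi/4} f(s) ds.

-5*sqrt(3)/2 + 1 + 3*sqrt(2)/2

An antiderivative is F(s) = -2*sin(s) + 5*cos(s).
Then F(pi/4) - F(pi/6) = (3*sqrt(2)/2) - (-1 + 5*sqrt(3)/2) = -5*sqrt(3)/2 + 1 + 3*sqrt(2)/2.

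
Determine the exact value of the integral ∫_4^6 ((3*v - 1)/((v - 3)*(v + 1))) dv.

log(63/5)

Factor the denominator: v**2 - 2*v - 3 = (v + 1)(v - 3).
Partial fractions: (3*v - 1)/((v - 3)*(v + 1)) = 1/(v + 1) + 2/(v - 3).
An antiderivative is F(v) = 2*log(v - 3) + log(v + 1).
Then F(6) - F(4) = (log(63)) - (log(5)) = log(63/5).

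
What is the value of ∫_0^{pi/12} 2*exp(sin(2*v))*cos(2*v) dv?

Let u = sin(2*v), so du = 2*cos(2*v) dv. When v = 0, u = 0; when v = pi/12, u = 1/2.
The integral becomes ∫ exp(u) du from 0 to 1/2, with antiderivative exp(u).
Back in v: F(v) = exp(sin(2*v)).
Then F(pi/12) - F(0) = (exp(1/2)) - (1) = -1 + exp(1/2).

-1 + exp(1/2)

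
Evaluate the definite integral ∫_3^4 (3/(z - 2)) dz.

An antiderivative is F(z) = 3*log(z - 2).
Then F(4) - F(3) = (log(8)) - (0) = log(8).

log(8)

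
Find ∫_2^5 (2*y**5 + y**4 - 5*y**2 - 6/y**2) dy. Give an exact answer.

By the power rule, an antiderivative is F(y) = y**6/3 + y**5/5 - 5*y**3/3 + 6/y.
Then F(5) - F(2) = (28131/5) - (87/5) = 28044/5.

28044/5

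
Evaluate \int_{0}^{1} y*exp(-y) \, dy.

1 - 2*exp(-1)

Integrate by parts once (u = y, dv = exp(-y) dy).
An antiderivative is F(y) = (-y - 1)*exp(-y).
Then F(1) - F(0) = (-2*exp(-1)) - (-1) = 1 - 2*exp(-1).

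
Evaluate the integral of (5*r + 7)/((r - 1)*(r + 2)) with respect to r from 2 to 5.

log(7) + 6*log(2)

Factor the denominator: r**2 + r - 2 = (r + 2)(r - 1).
Partial fractions: (5*r + 7)/((r - 1)*(r + 2)) = 1/(r + 2) + 4/(r - 1).
An antiderivative is F(r) = 4*log(r - 1) + log(r + 2).
Then F(5) - F(2) = (log(7) + 8*log(2)) - (log(4)) = log(7) + 6*log(2).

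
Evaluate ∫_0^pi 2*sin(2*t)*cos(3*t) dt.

Use the identity sin(2*t)cos(3*t) = [sin(5*t) + sin(-t)]/2.
An antiderivative is F(t) = cos(t) - cos(5*t)/5.
Then F(pi) - F(0) = (-4/5) - (4/5) = -8/5.

-8/5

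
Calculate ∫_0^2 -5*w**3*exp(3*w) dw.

Integrate by parts 3 times (u = w^3, dv = -5*exp(3*w) dw).
An antiderivative is F(w) = (-45*w**3 + 45*w**2 - 30*w + 10)*exp(3*w)/27.
Then F(2) - F(0) = (-230*exp(6)/27) - (10/27) = -230*exp(6)/27 - 10/27.

-230*exp(6)/27 - 10/27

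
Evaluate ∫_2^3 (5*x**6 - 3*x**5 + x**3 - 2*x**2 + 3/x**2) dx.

95953/84

By the power rule, an antiderivative is F(x) = 5*x**7/7 - x**6/2 + x**4/4 - 2*x**3/3 - 3/x.
Then F(3) - F(2) = (33569/28) - (2377/42) = 95953/84.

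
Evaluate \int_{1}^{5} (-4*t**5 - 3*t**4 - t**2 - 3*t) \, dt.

-185516/15

By the power rule, an antiderivative is F(t) = -2*t**6/3 - 3*t**5/5 - t**3/3 - 3*t**2/2.
Then F(5) - F(1) = (-74225/6) - (-31/10) = -185516/15.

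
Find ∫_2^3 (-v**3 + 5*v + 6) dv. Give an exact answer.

9/4

By the power rule, an antiderivative is F(v) = -v**4/4 + 5*v**2/2 + 6*v.
Then F(3) - F(2) = (81/4) - (18) = 9/4.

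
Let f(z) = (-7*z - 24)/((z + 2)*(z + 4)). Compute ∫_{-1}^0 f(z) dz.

Factor the denominator: z**2 + 6*z + 8 = (z + 4)(z + 2).
Partial fractions: (-7*z - 24)/((z + 2)*(z + 4)) = -2/(z + 4) - 5/(z + 2).
An antiderivative is F(z) = -5*log(z + 2) - 2*log(z + 4).
Then F(0) - F(-1) = (-9*log(2)) - (-log(9)) = -9*log(2) + 2*log(3).

-9*log(2) + 2*log(3)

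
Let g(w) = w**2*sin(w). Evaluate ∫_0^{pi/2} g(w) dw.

Integrate by parts twice (u = w^2, dv = sin(w) dw).
An antiderivative is F(w) = -w**2*cos(w) + 2*w*sin(w) + 2*cos(w).
Then F(pi/2) - F(0) = (pi) - (2) = -2 + pi.

-2 + pi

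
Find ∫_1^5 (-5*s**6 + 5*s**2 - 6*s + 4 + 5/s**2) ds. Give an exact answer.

By the power rule, an antiderivative is F(s) = -5*s**7/7 + 5*s**3/3 - 3*s**2 + 4*s - 5/s.
Then F(5) - F(1) = (-1168676/21) - (-64/21) = -1168612/21.

-1168612/21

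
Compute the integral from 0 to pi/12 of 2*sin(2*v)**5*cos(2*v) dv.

Let u = sin(2*v), so du = 2*cos(2*v) dv. When v = 0, u = 0; when v = pi/12, u = 1/2.
The integral becomes ∫ u**5 du from 0 to 1/2, with antiderivative u**6/6.
Back in v: F(v) = sin(2*v)**6/6.
Then F(pi/12) - F(0) = (1/384) - (0) = 1/384.

1/384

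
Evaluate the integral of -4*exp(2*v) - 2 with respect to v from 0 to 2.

-2*exp(4) - 2

An antiderivative is F(v) = -2*exp(2*v) - 2*v.
Then F(2) - F(0) = (-2*exp(4) - 4) - (-2) = -2*exp(4) - 2.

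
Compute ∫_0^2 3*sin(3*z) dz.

1 - cos(6)

Let u = 3*z, so du = 3 dz. When z = 0, u = 0; when z = 2, u = 6.
The integral becomes ∫ sin(u) du from 0 to 6, with antiderivative -cos(u).
Back in z: F(z) = -cos(3*z).
Then F(2) - F(0) = (-cos(6)) - (-1) = 1 - cos(6).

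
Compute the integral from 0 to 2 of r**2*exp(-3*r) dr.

2/27 - 50*exp(-6)/27

Integrate by parts twice (u = r^2, dv = exp(-3*r) dr).
An antiderivative is F(r) = (-9*r**2 - 6*r - 2)*exp(-3*r)/27.
Then F(2) - F(0) = (-50*exp(-6)/27) - (-2/27) = 2/27 - 50*exp(-6)/27.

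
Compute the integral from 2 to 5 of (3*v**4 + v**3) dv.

40161/20

By the power rule, an antiderivative is F(v) = 3*v**5/5 + v**4/4.
Then F(5) - F(2) = (8125/4) - (116/5) = 40161/20.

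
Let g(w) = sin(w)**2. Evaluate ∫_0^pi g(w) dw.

pi/2

Use the identity sin^2(w) = (1 - cos(2*w))/2.
An antiderivative is F(w) = w/2 - sin(2*w)/4.
Then F(pi) - F(0) = (pi/2) - (0) = pi/2.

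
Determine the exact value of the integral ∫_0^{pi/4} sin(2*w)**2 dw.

pi/8

Use the identity sin^2(2*w) = (1 - cos(4*w))/2.
An antiderivative is F(w) = w/2 - sin(4*w)/8.
Then F(pi/4) - F(0) = (pi/8) - (0) = pi/8.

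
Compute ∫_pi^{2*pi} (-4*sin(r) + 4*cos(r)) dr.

8

An antiderivative is F(r) = 4*sin(r) + 4*cos(r).
Then F(2*pi) - F(pi) = (4) - (-4) = 8.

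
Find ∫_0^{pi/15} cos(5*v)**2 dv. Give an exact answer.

sqrt(3)/40 + pi/30

Use the identity cos^2(5*v) = (1 + cos(10*v))/2.
An antiderivative is F(v) = v/2 + sin(10*v)/20.
Then F(pi/15) - F(0) = (sqrt(3)/40 + pi/30) - (0) = sqrt(3)/40 + pi/30.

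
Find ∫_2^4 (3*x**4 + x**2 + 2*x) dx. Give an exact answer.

9388/15

By the power rule, an antiderivative is F(x) = 3*x**5/5 + x**3/3 + x**2.
Then F(4) - F(2) = (9776/15) - (388/15) = 9388/15.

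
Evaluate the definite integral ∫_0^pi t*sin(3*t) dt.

Integrate by parts once (u = t, dv = sin(3*t) dt).
An antiderivative is F(t) = -t*cos(3*t)/3 + sin(3*t)/9.
Then F(pi) - F(0) = (pi/3) - (0) = pi/3.

pi/3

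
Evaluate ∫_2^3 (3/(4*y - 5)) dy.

-3*log(3)/4 + 3*log(7)/4

An antiderivative is F(y) = 3*log(4*y - 5)/4.
Then F(3) - F(2) = (3*log(7)/4) - (3*log(3)/4) = -3*log(3)/4 + 3*log(7)/4.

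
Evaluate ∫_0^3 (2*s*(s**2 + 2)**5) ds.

590499/2

Let u = s**2 + 2, so du = 2*s ds. When s = 0, u = 2; when s = 3, u = 11.
The integral becomes ∫ u**5 du from 2 to 11, with antiderivative u**6/6.
Back in s: F(s) = (s**2 + 2)**6/6.
Then F(3) - F(0) = (1771561/6) - (32/3) = 590499/2.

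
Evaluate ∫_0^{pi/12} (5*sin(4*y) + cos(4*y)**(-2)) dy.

sqrt(3)/4 + 5/8

An antiderivative is F(y) = -5*cos(4*y)/4 + tan(4*y)/4.
Then F(pi/12) - F(0) = (-5/8 + sqrt(3)/4) - (-5/4) = sqrt(3)/4 + 5/8.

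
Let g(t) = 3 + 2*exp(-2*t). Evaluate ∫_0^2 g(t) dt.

An antiderivative is F(t) = 3*t - exp(-2*t).
Then F(2) - F(0) = (6 - exp(-4)) - (-1) = 7 - exp(-4).

7 - exp(-4)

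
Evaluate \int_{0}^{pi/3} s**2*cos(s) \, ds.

Integrate by parts twice (u = s^2, dv = cos(s) ds).
An antiderivative is F(s) = s**2*sin(s) + 2*s*cos(s) - 2*sin(s).
Then F(pi/3) - F(0) = (-sqrt(3) + sqrt(3)*pi**2/18 + pi/3) - (0) = -sqrt(3) + sqrt(3)*pi**2/18 + pi/3.

-sqrt(3) + sqrt(3)*pi**2/18 + pi/3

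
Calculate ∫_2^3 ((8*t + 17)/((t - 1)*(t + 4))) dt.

Factor the denominator: t**2 + 3*t - 4 = (t + 4)(t - 1).
Partial fractions: (8*t + 17)/((t - 1)*(t + 4)) = 3/(t + 4) + 5/(t - 1).
An antiderivative is F(t) = 5*log(t - 1) + 3*log(t + 4).
Then F(3) - F(2) = (5*log(2) + 3*log(7)) - (3*log(2) + 3*log(3)) = -3*log(3) + 2*log(2) + 3*log(7).

-3*log(3) + 2*log(2) + 3*log(7)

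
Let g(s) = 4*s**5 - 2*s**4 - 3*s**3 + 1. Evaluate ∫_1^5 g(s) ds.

By the power rule, an antiderivative is F(s) = 2*s**6/3 - 2*s**5/5 - 3*s**4/4 + s.
Then F(5) - F(1) = (104435/12) - (31/60) = 43512/5.

43512/5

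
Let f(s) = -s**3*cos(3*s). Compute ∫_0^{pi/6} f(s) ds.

-2/27 - pi**3/648 + pi/27

Integrate by parts 3 times (u = s^3, dv = -cos(3*s) ds).
An antiderivative is F(s) = -s**3*sin(3*s)/3 - s**2*cos(3*s)/3 + 2*s*sin(3*s)/9 + 2*cos(3*s)/27.
Then F(pi/6) - F(0) = (pi*(24 - pi**2)/648) - (2/27) = -2/27 - pi**3/648 + pi/27.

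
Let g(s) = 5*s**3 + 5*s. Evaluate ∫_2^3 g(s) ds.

By the power rule, an antiderivative is F(s) = 5*s**4/4 + 5*s**2/2.
Then F(3) - F(2) = (495/4) - (30) = 375/4.

375/4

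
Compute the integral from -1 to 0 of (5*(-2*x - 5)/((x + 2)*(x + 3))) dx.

-5*log(3)

Factor the denominator: x**2 + 5*x + 6 = (x + 3)(x + 2).
Partial fractions: 5*(-2*x - 5)/((x + 2)*(x + 3)) = -5/(x + 3) - 5/(x + 2).
An antiderivative is F(x) = -5*log(x + 2) - 5*log(x + 3).
Then F(0) - F(-1) = (-5*log(3) - 5*log(2)) - (-log(32)) = -5*log(3).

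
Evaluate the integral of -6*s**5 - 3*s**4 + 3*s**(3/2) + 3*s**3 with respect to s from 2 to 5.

-339201/20 - 24*sqrt(2)/5 + 30*sqrt(5)

By the power rule, an antiderivative is F(s) = -s**6 + 6*s**(5/2)/5 - 3*s**5/5 + 3*s**4/4.
Then F(5) - F(2) = (-68125/4 + 30*sqrt(5)) - (-356/5 + 24*sqrt(2)/5) = -339201/20 - 24*sqrt(2)/5 + 30*sqrt(5).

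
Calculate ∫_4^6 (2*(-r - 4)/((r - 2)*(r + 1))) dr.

Factor the denominator: r**2 - r - 2 = (r + 1)(r - 2).
Partial fractions: 2*(-r - 4)/((r - 2)*(r + 1)) = 2/(r + 1) - 4/(r - 2).
An antiderivative is F(r) = -4*log(r - 2) + 2*log(r + 1).
Then F(6) - F(4) = (-8*log(2) + 2*log(7)) - (log(25/16)) = -2*log(5) - 4*log(2) + 2*log(7).

-2*log(5) - 4*log(2) + 2*log(7)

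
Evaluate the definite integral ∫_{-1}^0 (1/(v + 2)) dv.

log(2)

An antiderivative is F(v) = log(v + 2).
Then F(0) - F(-1) = (log(2)) - (0) = log(2).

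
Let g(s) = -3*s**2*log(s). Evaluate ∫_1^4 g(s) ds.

21 - 128*log(2)

Integrate by parts once (u = ln s, dv = -3*s**2 ds).
An antiderivative is F(s) = -s**3*(3*log(s) - 1)/3.
Then F(4) - F(1) = (64/3 - 128*log(2)) - (1/3) = 21 - 128*log(2).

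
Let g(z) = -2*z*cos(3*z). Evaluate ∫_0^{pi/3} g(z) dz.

Integrate by parts once (u = z, dv = -2*cos(3*z) dz).
An antiderivative is F(z) = -2*z*sin(3*z)/3 - 2*cos(3*z)/9.
Then F(pi/3) - F(0) = (2/9) - (-2/9) = 4/9.

4/9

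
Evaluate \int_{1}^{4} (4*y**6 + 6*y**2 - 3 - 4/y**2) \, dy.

By the power rule, an antiderivative is F(y) = 4*y**7/7 + 2*y**3 - 3*y + 4/y.
Then F(4) - F(1) = (66355/7) - (25/7) = 66330/7.

66330/7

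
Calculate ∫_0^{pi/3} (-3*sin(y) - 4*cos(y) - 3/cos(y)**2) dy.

An antiderivative is F(y) = -4*sin(y) + 3*cos(y) - 3*tan(y).
Then F(pi/3) - F(0) = (3/2 - 5*sqrt(3)) - (3) = -5*sqrt(3) - 3/2.

-5*sqrt(3) - 3/2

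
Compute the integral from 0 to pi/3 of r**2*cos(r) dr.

-sqrt(3) + sqrt(3)*pi**2/18 + pi/3

Integrate by parts twice (u = r^2, dv = cos(r) dr).
An antiderivative is F(r) = r**2*sin(r) + 2*r*cos(r) - 2*sin(r).
Then F(pi/3) - F(0) = (-sqrt(3) + sqrt(3)*pi**2/18 + pi/3) - (0) = -sqrt(3) + sqrt(3)*pi**2/18 + pi/3.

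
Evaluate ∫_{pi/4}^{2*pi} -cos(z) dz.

sqrt(2)/2

An antiderivative is F(z) = -sin(z).
Then F(2*pi) - F(pi/4) = (0) - (-sqrt(2)/2) = sqrt(2)/2.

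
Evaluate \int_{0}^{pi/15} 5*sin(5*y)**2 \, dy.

-sqrt(3)/8 + pi/6

Use the identity sin^2(5*y) = (1 - cos(10*y))/2.
An antiderivative is F(y) = 5*y/2 - sin(10*y)/4.
Then F(pi/15) - F(0) = (-sqrt(3)/8 + pi/6) - (0) = -sqrt(3)/8 + pi/6.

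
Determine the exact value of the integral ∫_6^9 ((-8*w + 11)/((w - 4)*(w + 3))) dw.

-7*log(2) - 3*log(5) + 5*log(3)

Factor the denominator: w**2 - w - 12 = (w + 3)(w - 4).
Partial fractions: (-8*w + 11)/((w - 4)*(w + 3)) = -5/(w + 3) - 3/(w - 4).
An antiderivative is F(w) = -3*log(w - 4) - 5*log(w + 3).
Then F(9) - F(6) = (-10*log(2) - 5*log(3) - 3*log(5)) - (-10*log(3) - 3*log(2)) = -7*log(2) - 3*log(5) + 5*log(3).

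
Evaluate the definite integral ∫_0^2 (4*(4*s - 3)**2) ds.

152/3

Let u = 4*s - 3, so du = 4 ds. When s = 0, u = -3; when s = 2, u = 5.
The integral becomes ∫ u**2 du from -3 to 5, with antiderivative u**3/3.
Back in s: F(s) = (4*s - 3)**3/3.
Then F(2) - F(0) = (125/3) - (-9) = 152/3.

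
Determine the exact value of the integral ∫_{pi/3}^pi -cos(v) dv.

An antiderivative is F(v) = -sin(v).
Then F(pi) - F(pi/3) = (0) - (-sqrt(3)/2) = sqrt(3)/2.

sqrt(3)/2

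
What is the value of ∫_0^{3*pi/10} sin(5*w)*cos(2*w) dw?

sqrt(2*sqrt(5) + 10)/42 + 5/21

Use the identity sin(5*w)cos(2*w) = [sin(7*w) + sin(3*w)]/2.
An antiderivative is F(w) = -cos(3*w)/6 - cos(7*w)/14.
Then F(3*pi/10) - F(0) = (sqrt(2*sqrt(5) + 10)/42) - (-5/21) = sqrt(2*sqrt(5) + 10)/42 + 5/21.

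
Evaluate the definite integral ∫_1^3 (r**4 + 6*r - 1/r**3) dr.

By the power rule, an antiderivative is F(r) = r**5/5 + 3*r**2 + 1/(2*r**2).
Then F(3) - F(1) = (6809/90) - (37/10) = 3238/45.

3238/45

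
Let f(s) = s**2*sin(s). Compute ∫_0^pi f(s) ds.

Integrate by parts twice (u = s^2, dv = sin(s) ds).
An antiderivative is F(s) = -s**2*cos(s) + 2*s*sin(s) + 2*cos(s).
Then F(pi) - F(0) = (-2 + pi**2) - (2) = -4 + pi**2.

-4 + pi**2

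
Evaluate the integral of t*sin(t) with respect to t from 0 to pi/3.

-pi/6 + sqrt(3)/2

Integrate by parts once (u = t, dv = sin(t) dt).
An antiderivative is F(t) = -t*cos(t) + sin(t).
Then F(pi/3) - F(0) = (-pi/6 + sqrt(3)/2) - (0) = -pi/6 + sqrt(3)/2.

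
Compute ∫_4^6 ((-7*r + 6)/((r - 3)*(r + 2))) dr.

Factor the denominator: r**2 - r - 6 = (r + 2)(r - 3).
Partial fractions: (-7*r + 6)/((r - 3)*(r + 2)) = -4/(r + 2) - 3/(r - 3).
An antiderivative is F(r) = -3*log(r - 3) - 4*log(r + 2).
Then F(6) - F(4) = (-12*log(2) - 3*log(3)) - (-4*log(3) - 4*log(2)) = -8*log(2) + log(3).

-8*log(2) + log(3)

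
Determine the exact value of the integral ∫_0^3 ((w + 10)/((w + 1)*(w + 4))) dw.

Factor the denominator: w**2 + 5*w + 4 = (w + 4)(w + 1).
Partial fractions: (w + 10)/((w + 1)*(w + 4)) = -2/(w + 4) + 3/(w + 1).
An antiderivative is F(w) = 3*log(w + 1) - 2*log(w + 4).
Then F(3) - F(0) = (log(64/49)) - (-log(16)) = -2*log(7) + 10*log(2).

-2*log(7) + 10*log(2)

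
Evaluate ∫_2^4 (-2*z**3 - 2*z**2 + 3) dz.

-454/3

By the power rule, an antiderivative is F(z) = -z**4/2 - 2*z**3/3 + 3*z.
Then F(4) - F(2) = (-476/3) - (-22/3) = -454/3.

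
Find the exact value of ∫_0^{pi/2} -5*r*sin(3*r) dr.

Integrate by parts once (u = r, dv = -5*sin(3*r) dr).
An antiderivative is F(r) = 5*r*cos(3*r)/3 - 5*sin(3*r)/9.
Then F(pi/2) - F(0) = (5/9) - (0) = 5/9.

5/9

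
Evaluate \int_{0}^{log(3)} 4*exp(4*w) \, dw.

80

Let u = exp(w), so du = exp(w) dw. When w = 0, u = 1; when w = log(3), u = 3.
The integral becomes 4·∫ u**3 du from 1 to 3, with antiderivative u**4.
Back in w: F(w) = exp(4*w).
Then F(log(3)) - F(0) = (81) - (1) = 80.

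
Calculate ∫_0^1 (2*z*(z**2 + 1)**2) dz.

Let u = z**2 + 1, so du = 2*z dz. When z = 0, u = 1; when z = 1, u = 2.
The integral becomes ∫ u**2 du from 1 to 2, with antiderivative u**3/3.
Back in z: F(z) = (z**2 + 1)**3/3.
Then F(1) - F(0) = (8/3) - (1/3) = 7/3.

7/3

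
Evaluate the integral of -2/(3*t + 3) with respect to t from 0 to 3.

-4*log(2)/3

An antiderivative is F(t) = -2*log(3*t + 3)/3.
Then F(3) - F(0) = (-2*log(12)/3) - (-2*log(3)/3) = -4*log(2)/3.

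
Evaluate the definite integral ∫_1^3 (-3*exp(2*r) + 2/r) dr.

An antiderivative is F(r) = -3*exp(2*r)/2 + 2*log(r).
Then F(3) - F(1) = (-3*exp(6)/2 + log(9)) - (-3*exp(2)/2) = -3*exp(6)/2 + log(9) + 3*exp(2)/2.

-3*exp(6)/2 + log(9) + 3*exp(2)/2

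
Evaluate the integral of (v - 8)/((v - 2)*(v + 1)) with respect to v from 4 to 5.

Factor the denominator: v**2 - v - 2 = (v + 1)(v - 2).
Partial fractions: (v - 8)/((v - 2)*(v + 1)) = 3/(v + 1) - 2/(v - 2).
An antiderivative is F(v) = -2*log(v - 2) + 3*log(v + 1).
Then F(5) - F(4) = (log(24)) - (-2*log(2) + 3*log(5)) = -3*log(5) + log(3) + 5*log(2).

-3*log(5) + log(3) + 5*log(2)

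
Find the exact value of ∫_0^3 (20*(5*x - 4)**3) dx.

14385

Let u = 5*x - 4, so du = 5 dx. When x = 0, u = -4; when x = 3, u = 11.
The integral becomes 4·∫ u**3 du from -4 to 11, with antiderivative u**4.
Back in x: F(x) = (5*x - 4)**4.
Then F(3) - F(0) = (14641) - (256) = 14385.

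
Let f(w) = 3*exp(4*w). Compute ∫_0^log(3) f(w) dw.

60

Let u = exp(w), so du = exp(w) dw. When w = 0, u = 1; when w = log(3), u = 3.
The integral becomes 3·∫ u**3 du from 1 to 3, with antiderivative 3*u**4/4.
Back in w: F(w) = 3*exp(4*w)/4.
Then F(log(3)) - F(0) = (243/4) - (3/4) = 60.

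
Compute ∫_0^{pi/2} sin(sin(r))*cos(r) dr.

1 - cos(1)

Let u = sin(r), so du = cos(r) dr. When r = 0, u = 0; when r = pi/2, u = 1.
The integral becomes ∫ sin(u) du from 0 to 1, with antiderivative -cos(u).
Back in r: F(r) = -cos(sin(r)).
Then F(pi/2) - F(0) = (-cos(1)) - (-1) = 1 - cos(1).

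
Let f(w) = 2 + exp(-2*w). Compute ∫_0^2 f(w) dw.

An antiderivative is F(w) = 2*w - exp(-2*w)/2.
Then F(2) - F(0) = (4 - exp(-4)/2) - (-1/2) = 9/2 - exp(-4)/2.

9/2 - exp(-4)/2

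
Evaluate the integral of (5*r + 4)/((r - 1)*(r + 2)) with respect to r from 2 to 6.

2*log(2) + 3*log(5)

Factor the denominator: r**2 + r - 2 = (r + 2)(r - 1).
Partial fractions: (5*r + 4)/((r - 1)*(r + 2)) = 2/(r + 2) + 3/(r - 1).
An antiderivative is F(r) = 3*log(r - 1) + 2*log(r + 2).
Then F(6) - F(2) = (6*log(2) + 3*log(5)) - (log(16)) = 2*log(2) + 3*log(5).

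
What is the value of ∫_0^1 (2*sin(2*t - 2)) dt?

-1 + cos(2)

Let u = 2*t - 2, so du = 2 dt. When t = 0, u = -2; when t = 1, u = 0.
The integral becomes ∫ sin(u) du from -2 to 0, with antiderivative -cos(u).
Back in t: F(t) = -cos(2*t - 2).
Then F(1) - F(0) = (-1) - (-cos(2)) = -1 + cos(2).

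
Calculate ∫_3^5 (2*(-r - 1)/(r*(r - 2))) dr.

log(5/81)

Factor the denominator: r**2 - 2*r = r(r - 2).
Partial fractions: 2*(-r - 1)/(r*(r - 2)) = 1/r - 3/(r - 2).
An antiderivative is F(r) = log(r) - 3*log(r - 2).
Then F(5) - F(3) = (log(5/27)) - (log(3)) = log(5/81).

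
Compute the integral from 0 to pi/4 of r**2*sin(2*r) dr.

Integrate by parts twice (u = r^2, dv = sin(2*r) dr).
An antiderivative is F(r) = -r**2*cos(2*r)/2 + r*sin(2*r)/2 + cos(2*r)/4.
Then F(pi/4) - F(0) = (pi/8) - (1/4) = -1/4 + pi/8.

-1/4 + pi/8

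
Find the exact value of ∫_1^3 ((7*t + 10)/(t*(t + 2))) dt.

2*log(5) + 3*log(3)

Factor the denominator: t**2 + 2*t = (t + 2)t.
Partial fractions: (7*t + 10)/(t*(t + 2)) = 2/(t + 2) + 5/t.
An antiderivative is F(t) = 5*log(t) + 2*log(t + 2).
Then F(3) - F(1) = (2*log(5) + 5*log(3)) - (log(9)) = 2*log(5) + 3*log(3).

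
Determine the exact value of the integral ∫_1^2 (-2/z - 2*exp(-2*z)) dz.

An antiderivative is F(z) = -2*log(z) + exp(-2*z).
Then F(2) - F(1) = (-2*log(2) + exp(-4)) - (exp(-2)) = -2*log(2) - exp(-2) + exp(-4).

-2*log(2) - exp(-2) + exp(-4)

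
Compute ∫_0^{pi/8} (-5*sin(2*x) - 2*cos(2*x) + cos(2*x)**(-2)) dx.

-2 + 3*sqrt(2)/4

An antiderivative is F(x) = -sin(2*x) + 5*cos(2*x)/2 + tan(2*x)/2.
Then F(pi/8) - F(0) = (1/2 + 3*sqrt(2)/4) - (5/2) = -2 + 3*sqrt(2)/4.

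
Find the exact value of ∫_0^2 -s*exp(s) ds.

Integrate by parts once (u = s, dv = -exp(s) ds).
An antiderivative is F(s) = (-s + 1)*exp(s).
Then F(2) - F(0) = (-exp(2)) - (1) = -exp(2) - 1.

-exp(2) - 1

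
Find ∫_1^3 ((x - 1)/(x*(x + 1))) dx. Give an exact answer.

Factor the denominator: x**2 + x = (x + 1)x.
Partial fractions: (x - 1)/(x*(x + 1)) = 2/(x + 1) - 1/x.
An antiderivative is F(x) = -log(x) + 2*log(x + 1).
Then F(3) - F(1) = (log(16/3)) - (log(4)) = log(4/3).

log(4/3)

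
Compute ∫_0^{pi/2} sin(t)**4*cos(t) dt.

Let u = sin(t), so du = cos(t) dt. When t = 0, u = 0; when t = pi/2, u = 1.
The integral becomes ∫ u**4 du from 0 to 1, with antiderivative u**5/5.
Back in t: F(t) = sin(t)**5/5.
Then F(pi/2) - F(0) = (1/5) - (0) = 1/5.

1/5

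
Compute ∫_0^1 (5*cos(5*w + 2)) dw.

-sin(2) + sin(7)

Let u = 5*w + 2, so du = 5 dw. When w = 0, u = 2; when w = 1, u = 7.
The integral becomes ∫ cos(u) du from 2 to 7, with antiderivative sin(u).
Back in w: F(w) = sin(5*w + 2).
Then F(1) - F(0) = (sin(7)) - (sin(2)) = -sin(2) + sin(7).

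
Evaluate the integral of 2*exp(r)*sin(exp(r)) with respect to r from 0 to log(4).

2*cos(1) - 2*cos(4)

Let u = exp(r), so du = exp(r) dr. When r = 0, u = 1; when r = log(4), u = 4.
The integral becomes 2·∫ sin(u) du from 1 to 4, with antiderivative -2*cos(u).
Back in r: F(r) = -2*cos(exp(r)).
Then F(log(4)) - F(0) = (-2*cos(4)) - (-2*cos(1)) = 2*cos(1) - 2*cos(4).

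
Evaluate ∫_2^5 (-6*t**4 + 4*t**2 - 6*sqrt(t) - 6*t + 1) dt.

-18078/5 - 20*sqrt(5) + 8*sqrt(2)

By the power rule, an antiderivative is F(t) = -6*t**5/5 - 4*t**(3/2) + 4*t**3/3 - 3*t**2 + t.
Then F(5) - F(2) = (-10960/3 - 20*sqrt(5)) - (-566/15 - 8*sqrt(2)) = -18078/5 - 20*sqrt(5) + 8*sqrt(2).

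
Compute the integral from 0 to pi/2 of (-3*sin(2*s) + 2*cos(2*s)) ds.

An antiderivative is F(s) = sin(2*s) + 3*cos(2*s)/2.
Then F(pi/2) - F(0) = (-3/2) - (3/2) = -3.

-3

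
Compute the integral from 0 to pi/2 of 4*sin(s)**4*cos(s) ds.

Let u = sin(s), so du = cos(s) ds. When s = 0, u = 0; when s = pi/2, u = 1.
The integral becomes 4·∫ u**4 du from 0 to 1, with antiderivative 4*u**5/5.
Back in s: F(s) = 4*sin(s)**5/5.
Then F(pi/2) - F(0) = (4/5) - (0) = 4/5.

4/5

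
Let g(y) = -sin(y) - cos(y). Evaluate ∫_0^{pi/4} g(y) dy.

-1

An antiderivative is F(y) = -sin(y) + cos(y).
Then F(pi/4) - F(0) = (0) - (1) = -1.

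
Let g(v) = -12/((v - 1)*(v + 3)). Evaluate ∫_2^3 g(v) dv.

-3*log(5) + 3*log(3)

Factor the denominator: v**2 + 2*v - 3 = (v + 3)(v - 1).
Partial fractions: -12/((v - 1)*(v + 3)) = 3/(v + 3) - 3/(v - 1).
An antiderivative is F(v) = -3*log(v - 1) + 3*log(v + 3).
Then F(3) - F(2) = (log(27)) - (3*log(5)) = -3*log(5) + 3*log(3).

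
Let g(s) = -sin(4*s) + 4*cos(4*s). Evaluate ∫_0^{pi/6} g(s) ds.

An antiderivative is F(s) = sin(4*s) + cos(4*s)/4.
Then F(pi/6) - F(0) = (-1/8 + sqrt(3)/2) - (1/4) = -3/8 + sqrt(3)/2.

-3/8 + sqrt(3)/2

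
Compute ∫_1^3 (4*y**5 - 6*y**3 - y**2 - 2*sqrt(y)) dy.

By the power rule, an antiderivative is F(y) = 2*y**6/3 - 3*y**4/2 - 4*y**(3/2)/3 - y**3/3.
Then F(3) - F(1) = (711/2 - 4*sqrt(3)) - (-5/2) = 358 - 4*sqrt(3).

358 - 4*sqrt(3)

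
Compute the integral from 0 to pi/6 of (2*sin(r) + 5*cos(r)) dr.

9/2 - sqrt(3)

An antiderivative is F(r) = 5*sin(r) - 2*cos(r).
Then F(pi/6) - F(0) = (5/2 - sqrt(3)) - (-2) = 9/2 - sqrt(3).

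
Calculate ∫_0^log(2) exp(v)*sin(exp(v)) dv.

Let u = exp(v), so du = exp(v) dv. When v = 0, u = 1; when v = log(2), u = 2.
The integral becomes ∫ sin(u) du from 1 to 2, with antiderivative -cos(u).
Back in v: F(v) = -cos(exp(v)).
Then F(log(2)) - F(0) = (-cos(2)) - (-cos(1)) = -cos(2) + cos(1).

-cos(2) + cos(1)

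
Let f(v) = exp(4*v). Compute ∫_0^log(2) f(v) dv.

Let u = exp(v), so du = exp(v) dv. When v = 0, u = 1; when v = log(2), u = 2.
The integral becomes ∫ u**3 du from 1 to 2, with antiderivative u**4/4.
Back in v: F(v) = exp(4*v)/4.
Then F(log(2)) - F(0) = (4) - (1/4) = 15/4.

15/4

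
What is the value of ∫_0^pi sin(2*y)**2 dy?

Use the identity sin^2(2*y) = (1 - cos(4*y))/2.
An antiderivative is F(y) = y/2 - sin(4*y)/8.
Then F(pi) - F(0) = (pi/2) - (0) = pi/2.

pi/2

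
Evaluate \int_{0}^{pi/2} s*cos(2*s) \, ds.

Integrate by parts once (u = s, dv = cos(2*s) ds).
An antiderivative is F(s) = s*sin(2*s)/2 + cos(2*s)/4.
Then F(pi/2) - F(0) = (-1/4) - (1/4) = -1/2.

-1/2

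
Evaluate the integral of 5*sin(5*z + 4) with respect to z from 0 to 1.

Let u = 5*z + 4, so du = 5 dz. When z = 0, u = 4; when z = 1, u = 9.
The integral becomes ∫ sin(u) du from 4 to 9, with antiderivative -cos(u).
Back in z: F(z) = -cos(5*z + 4).
Then F(1) - F(0) = (-cos(9)) - (-cos(4)) = cos(4) - cos(9).

cos(4) - cos(9)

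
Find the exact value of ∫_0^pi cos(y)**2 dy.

pi/2

Use the identity cos^2(y) = (1 + cos(2*y))/2.
An antiderivative is F(y) = y/2 + sin(2*y)/4.
Then F(pi) - F(0) = (pi/2) - (0) = pi/2.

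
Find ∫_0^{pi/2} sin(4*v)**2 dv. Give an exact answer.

pi/4

Use the identity sin^2(4*v) = (1 - cos(8*v))/2.
An antiderivative is F(v) = v/2 - sin(8*v)/16.
Then F(pi/2) - F(0) = (pi/4) - (0) = pi/4.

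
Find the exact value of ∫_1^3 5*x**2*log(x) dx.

-130/9 + 45*log(3)

Integrate by parts once (u = ln x, dv = 5*x**2 dx).
An antiderivative is F(x) = 5*x**3*(3*log(x) - 1)/9.
Then F(3) - F(1) = (-15 + 45*log(3)) - (-5/9) = -130/9 + 45*log(3).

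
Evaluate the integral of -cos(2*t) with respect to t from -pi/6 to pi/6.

An antiderivative is F(t) = -sin(2*t)/2.
Then F(pi/6) - F(-pi/6) = (-sqrt(3)/4) - (sqrt(3)/4) = -sqrt(3)/2.

-sqrt(3)/2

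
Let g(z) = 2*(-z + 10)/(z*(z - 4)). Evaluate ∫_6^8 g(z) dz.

Factor the denominator: z**2 - 4*z = z(z - 4).
Partial fractions: 2*(-z + 10)/(z*(z - 4)) = -5/z + 3/(z - 4).
An antiderivative is F(z) = -5*log(z) + 3*log(z - 4).
Then F(8) - F(6) = (-9*log(2)) - (-5*log(3) - 2*log(2)) = -7*log(2) + 5*log(3).

-7*log(2) + 5*log(3)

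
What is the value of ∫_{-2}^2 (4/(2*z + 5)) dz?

An antiderivative is F(z) = 2*log(2*z + 5).
Then F(2) - F(-2) = (log(81)) - (0) = log(81).

log(81)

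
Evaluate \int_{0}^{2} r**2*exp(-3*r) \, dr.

2/27 - 50*exp(-6)/27

Integrate by parts twice (u = r^2, dv = exp(-3*r) dr).
An antiderivative is F(r) = (-9*r**2 - 6*r - 2)*exp(-3*r)/27.
Then F(2) - F(0) = (-50*exp(-6)/27) - (-2/27) = 2/27 - 50*exp(-6)/27.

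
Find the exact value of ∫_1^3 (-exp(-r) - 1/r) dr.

-log(3) - exp(-1) + exp(-3)

An antiderivative is F(r) = -log(r) + exp(-r).
Then F(3) - F(1) = (-log(3) + exp(-3)) - (exp(-1)) = -log(3) - exp(-1) + exp(-3).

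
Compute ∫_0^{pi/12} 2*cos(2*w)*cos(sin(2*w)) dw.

Let u = sin(2*w), so du = 2*cos(2*w) dw. When w = 0, u = 0; when w = pi/12, u = 1/2.
The integral becomes ∫ cos(u) du from 0 to 1/2, with antiderivative sin(u).
Back in w: F(w) = sin(sin(2*w)).
Then F(pi/12) - F(0) = (sin(1/2)) - (0) = sin(1/2).

sin(1/2)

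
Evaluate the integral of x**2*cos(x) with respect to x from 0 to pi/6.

Integrate by parts twice (u = x^2, dv = cos(x) dx).
An antiderivative is F(x) = x**2*sin(x) + 2*x*cos(x) - 2*sin(x).
Then F(pi/6) - F(0) = (-1 + pi**2/72 + sqrt(3)*pi/6) - (0) = -1 + pi**2/72 + sqrt(3)*pi/6.

-1 + pi**2/72 + sqrt(3)*pi/6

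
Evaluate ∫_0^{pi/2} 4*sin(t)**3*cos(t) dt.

1

Let u = sin(t), so du = cos(t) dt. When t = 0, u = 0; when t = pi/2, u = 1.
The integral becomes 4·∫ u**3 du from 0 to 1, with antiderivative u**4.
Back in t: F(t) = sin(t)**4.
Then F(pi/2) - F(0) = (1) - (0) = 1.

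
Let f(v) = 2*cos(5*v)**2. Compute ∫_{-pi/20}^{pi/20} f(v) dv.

1/5 + pi/10

Use the identity cos^2(5*v) = (1 + cos(10*v))/2.
An antiderivative is F(v) = v + sin(10*v)/10.
Then F(pi/20) - F(-pi/20) = (1/10 + pi/20) - (-pi/20 - 1/10) = 1/5 + pi/10.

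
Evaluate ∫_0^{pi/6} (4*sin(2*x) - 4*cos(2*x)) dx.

An antiderivative is F(x) = -2*sin(2*x) - 2*cos(2*x).
Then F(pi/6) - F(0) = (-sqrt(3) - 1) - (-2) = 1 - sqrt(3).

1 - sqrt(3)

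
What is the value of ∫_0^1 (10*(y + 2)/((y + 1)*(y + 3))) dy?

Factor the denominator: y**2 + 4*y + 3 = (y + 3)(y + 1).
Partial fractions: 10*(y + 2)/((y + 1)*(y + 3)) = 5/(y + 3) + 5/(y + 1).
An antiderivative is F(y) = 5*log(y + 1) + 5*log(y + 3).
Then F(1) - F(0) = (15*log(2)) - (5*log(3)) = -5*log(3) + 15*log(2).

-5*log(3) + 15*log(2)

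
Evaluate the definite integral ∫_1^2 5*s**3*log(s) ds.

Integrate by parts once (u = ln s, dv = 5*s**3 ds).
An antiderivative is F(s) = 5*s**4*(4*log(s) - 1)/16.
Then F(2) - F(1) = (-5 + 20*log(2)) - (-5/16) = -75/16 + 20*log(2).

-75/16 + 20*log(2)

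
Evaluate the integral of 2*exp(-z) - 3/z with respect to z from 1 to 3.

-3*log(3) - 2*exp(-3) + 2*exp(-1)

An antiderivative is F(z) = -3*log(z) - 2*exp(-z).
Then F(3) - F(1) = (-3*log(3) - 2*exp(-3)) - (-2*exp(-1)) = -3*log(3) - 2*exp(-3) + 2*exp(-1).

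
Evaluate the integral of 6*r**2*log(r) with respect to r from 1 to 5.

Integrate by parts once (u = ln r, dv = 6*r**2 dr).
An antiderivative is F(r) = 2*r**3*(3*log(r) - 1)/3.
Then F(5) - F(1) = (-250/3 + 250*log(5)) - (-2/3) = -248/3 + 250*log(5).

-248/3 + 250*log(5)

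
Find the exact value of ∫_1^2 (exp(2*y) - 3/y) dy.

-exp(2)/2 - log(8) + exp(4)/2

An antiderivative is F(y) = exp(2*y)/2 - 3*log(y).
Then F(2) - F(1) = (-log(8) + exp(4)/2) - (exp(2)/2) = -exp(2)/2 - log(8) + exp(4)/2.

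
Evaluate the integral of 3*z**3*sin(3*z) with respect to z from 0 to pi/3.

Integrate by parts 3 times (u = z^3, dv = 3*sin(3*z) dz).
An antiderivative is F(z) = -z**3*cos(3*z) + z**2*sin(3*z) + 2*z*cos(3*z)/3 - 2*sin(3*z)/9.
Then F(pi/3) - F(0) = (pi*(-6 + pi**2)/27) - (0) = pi*(-6 + pi**2)/27.

pi*(-6 + pi**2)/27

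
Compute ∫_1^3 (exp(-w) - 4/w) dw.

An antiderivative is F(w) = -4*log(w) - exp(-w).
Then F(3) - F(1) = (-4*log(3) - exp(-3)) - (-exp(-1)) = -4*log(3) - exp(-3) + exp(-1).

-4*log(3) - exp(-3) + exp(-1)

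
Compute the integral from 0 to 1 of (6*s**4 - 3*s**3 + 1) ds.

By the power rule, an antiderivative is F(s) = 6*s**5/5 - 3*s**4/4 + s.
Then F(1) - F(0) = (29/20) - (0) = 29/20.

29/20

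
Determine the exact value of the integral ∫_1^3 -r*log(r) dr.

2 - 9*log(3)/2

Integrate by parts once (u = ln r, dv = -r dr).
An antiderivative is F(r) = -r**2*(2*log(r) - 1)/4.
Then F(3) - F(1) = (9/4 - 9*log(3)/2) - (1/4) = 2 - 9*log(3)/2.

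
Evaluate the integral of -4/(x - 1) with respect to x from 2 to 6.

-4*log(5)

An antiderivative is F(x) = -4*log(x - 1).
Then F(6) - F(2) = (-4*log(5)) - (0) = -4*log(5).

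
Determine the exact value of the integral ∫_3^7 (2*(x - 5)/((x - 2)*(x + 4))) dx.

-3*log(7) - log(5) + 3*log(11)

Factor the denominator: x**2 + 2*x - 8 = (x + 4)(x - 2).
Partial fractions: 2*(x - 5)/((x - 2)*(x + 4)) = 3/(x + 4) - 1/(x - 2).
An antiderivative is F(x) = -log(x - 2) + 3*log(x + 4).
Then F(7) - F(3) = (-log(5) + 3*log(11)) - (3*log(7)) = -3*log(7) - log(5) + 3*log(11).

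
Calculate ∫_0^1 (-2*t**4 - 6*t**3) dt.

By the power rule, an antiderivative is F(t) = -2*t**5/5 - 3*t**4/2.
Then F(1) - F(0) = (-19/10) - (0) = -19/10.

-19/10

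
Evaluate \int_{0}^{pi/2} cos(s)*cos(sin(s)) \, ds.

Let u = sin(s), so du = cos(s) ds. When s = 0, u = 0; when s = pi/2, u = 1.
The integral becomes ∫ cos(u) du from 0 to 1, with antiderivative sin(u).
Back in s: F(s) = sin(sin(s)).
Then F(pi/2) - F(0) = (sin(1)) - (0) = sin(1).

sin(1)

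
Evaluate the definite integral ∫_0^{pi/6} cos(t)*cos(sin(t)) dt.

Let u = sin(t), so du = cos(t) dt. When t = 0, u = 0; when t = pi/6, u = 1/2.
The integral becomes ∫ cos(u) du from 0 to 1/2, with antiderivative sin(u).
Back in t: F(t) = sin(sin(t)).
Then F(pi/6) - F(0) = (sin(1/2)) - (0) = sin(1/2).

sin(1/2)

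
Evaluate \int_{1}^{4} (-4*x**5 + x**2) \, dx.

-2709

By the power rule, an antiderivative is F(x) = -2*x**6/3 + x**3/3.
Then F(4) - F(1) = (-8128/3) - (-1/3) = -2709.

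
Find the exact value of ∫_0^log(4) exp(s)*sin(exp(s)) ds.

Let u = exp(s), so du = exp(s) ds. When s = 0, u = 1; when s = log(4), u = 4.
The integral becomes ∫ sin(u) du from 1 to 4, with antiderivative -cos(u).
Back in s: F(s) = -cos(exp(s)).
Then F(log(4)) - F(0) = (-cos(4)) - (-cos(1)) = cos(1) - cos(4).

cos(1) - cos(4)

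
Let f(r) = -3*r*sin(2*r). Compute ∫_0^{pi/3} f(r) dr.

Integrate by parts once (u = r, dv = -3*sin(2*r) dr).
An antiderivative is F(r) = 3*r*cos(2*r)/2 - 3*sin(2*r)/4.
Then F(pi/3) - F(0) = (-pi/4 - 3*sqrt(3)/8) - (0) = -pi/4 - 3*sqrt(3)/8.

-pi/4 - 3*sqrt(3)/8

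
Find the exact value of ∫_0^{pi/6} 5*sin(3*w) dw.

5/3

An antiderivative is F(w) = -5*cos(3*w)/3.
Then F(pi/6) - F(0) = (0) - (-5/3) = 5/3.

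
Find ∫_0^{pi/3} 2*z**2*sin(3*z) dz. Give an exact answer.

Integrate by parts twice (u = z^2, dv = 2*sin(3*z) dz).
An antiderivative is F(z) = -2*z**2*cos(3*z)/3 + 4*z*sin(3*z)/9 + 4*cos(3*z)/27.
Then F(pi/3) - F(0) = (-4/27 + 2*pi**2/27) - (4/27) = -8/27 + 2*pi**2/27.

-8/27 + 2*pi**2/27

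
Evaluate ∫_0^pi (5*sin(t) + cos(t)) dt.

An antiderivative is F(t) = sin(t) - 5*cos(t).
Then F(pi) - F(0) = (5) - (-5) = 10.

10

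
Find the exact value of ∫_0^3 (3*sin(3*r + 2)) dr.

Let u = 3*r + 2, so du = 3 dr. When r = 0, u = 2; when r = 3, u = 11.
The integral becomes ∫ sin(u) du from 2 to 11, with antiderivative -cos(u).
Back in r: F(r) = -cos(3*r + 2).
Then F(3) - F(0) = (-cos(11)) - (-cos(2)) = cos(2) - cos(11).

cos(2) - cos(11)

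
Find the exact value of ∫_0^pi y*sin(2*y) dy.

Integrate by parts once (u = y, dv = sin(2*y) dy).
An antiderivative is F(y) = -y*cos(2*y)/2 + sin(2*y)/4.
Then F(pi) - F(0) = (-pi/2) - (0) = -pi/2.

-pi/2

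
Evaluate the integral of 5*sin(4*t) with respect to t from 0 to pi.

0

An antiderivative is F(t) = -5*cos(4*t)/4.
Then F(pi) - F(0) = (-5/4) - (-5/4) = 0.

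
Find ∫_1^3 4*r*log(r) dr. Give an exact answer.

-8 + 18*log(3)

Integrate by parts once (u = ln r, dv = 4*r dr).
An antiderivative is F(r) = r**2*(2*log(r) - 1).
Then F(3) - F(1) = (-9 + 18*log(3)) - (-1) = -8 + 18*log(3).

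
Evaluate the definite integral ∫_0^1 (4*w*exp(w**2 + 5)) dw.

Let u = w**2 + 5, so du = 2*w dw. When w = 0, u = 5; when w = 1, u = 6.
The integral becomes 2·∫ exp(u) du from 5 to 6, with antiderivative 2*exp(u).
Back in w: F(w) = 2*exp(w**2 + 5).
Then F(1) - F(0) = (2*exp(6)) - (2*exp(5)) = -2*(1 - exp(1))*exp(5).

-2*(1 - exp(1))*exp(5)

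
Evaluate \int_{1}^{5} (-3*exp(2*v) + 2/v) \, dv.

-3*exp(10)/2 + log(25) + 3*exp(2)/2

An antiderivative is F(v) = -3*exp(2*v)/2 + 2*log(v).
Then F(5) - F(1) = (-3*exp(10)/2 + log(25)) - (-3*exp(2)/2) = -3*exp(10)/2 + log(25) + 3*exp(2)/2.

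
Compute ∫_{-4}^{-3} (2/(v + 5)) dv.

An antiderivative is F(v) = 2*log(v + 5).
Then F(-3) - F(-4) = (log(4)) - (0) = log(4).

log(4)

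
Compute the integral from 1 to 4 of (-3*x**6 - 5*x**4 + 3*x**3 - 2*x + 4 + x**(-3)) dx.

By the power rule, an antiderivative is F(x) = -3*x**7/7 - x**5 + 3*x**4/4 - x**2 + 4*x - 1/(2*x**2).
Then F(4) - F(1) = (-1759239/224) - (51/28) = -1759647/224.

-1759647/224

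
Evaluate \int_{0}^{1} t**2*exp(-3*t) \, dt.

2/27 - 17*exp(-3)/27

Integrate by parts twice (u = t^2, dv = exp(-3*t) dt).
An antiderivative is F(t) = (-9*t**2 - 6*t - 2)*exp(-3*t)/27.
Then F(1) - F(0) = (-17*exp(-3)/27) - (-2/27) = 2/27 - 17*exp(-3)/27.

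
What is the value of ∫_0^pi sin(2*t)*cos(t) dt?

4/3

Use the identity sin(2*t)cos(t) = [sin(3*t) + sin(t)]/2.
An antiderivative is F(t) = -cos(t)/2 - cos(3*t)/6.
Then F(pi) - F(0) = (2/3) - (-2/3) = 4/3.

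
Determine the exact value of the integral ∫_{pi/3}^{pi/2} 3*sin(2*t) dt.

An antiderivative is F(t) = -3*cos(2*t)/2.
Then F(pi/2) - F(pi/3) = (3/2) - (3/4) = 3/4.

3/4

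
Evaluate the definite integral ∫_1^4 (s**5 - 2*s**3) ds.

By the power rule, an antiderivative is F(s) = s**6/6 - s**4/2.
Then F(4) - F(1) = (1664/3) - (-1/3) = 555.

555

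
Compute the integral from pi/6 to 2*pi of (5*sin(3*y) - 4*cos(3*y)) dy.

-1/3

An antiderivative is F(y) = -4*sin(3*y)/3 - 5*cos(3*y)/3.
Then F(2*pi) - F(pi/6) = (-5/3) - (-4/3) = -1/3.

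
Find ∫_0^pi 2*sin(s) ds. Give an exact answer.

An antiderivative is F(s) = -2*cos(s).
Then F(pi) - F(0) = (2) - (-2) = 4.

4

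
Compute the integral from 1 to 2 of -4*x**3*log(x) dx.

Integrate by parts once (u = ln x, dv = -4*x**3 dx).
An antiderivative is F(x) = -x**4*(4*log(x) - 1)/4.
Then F(2) - F(1) = (4 - 16*log(2)) - (1/4) = 15/4 - 16*log(2).

15/4 - 16*log(2)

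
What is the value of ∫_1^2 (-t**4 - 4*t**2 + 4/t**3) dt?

-421/30

By the power rule, an antiderivative is F(t) = -t**5/5 - 4*t**3/3 - 2/t**2.
Then F(2) - F(1) = (-527/30) - (-53/15) = -421/30.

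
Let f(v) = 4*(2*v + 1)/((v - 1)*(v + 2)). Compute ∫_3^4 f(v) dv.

-4*log(5) + 8*log(3)

Factor the denominator: v**2 + v - 2 = (v + 2)(v - 1).
Partial fractions: 4*(2*v + 1)/((v - 1)*(v + 2)) = 4/(v + 2) + 4/(v - 1).
An antiderivative is F(v) = 4*log(v - 1) + 4*log(v + 2).
Then F(4) - F(3) = (4*log(2) + 8*log(3)) - (4*log(2) + 4*log(5)) = -4*log(5) + 8*log(3).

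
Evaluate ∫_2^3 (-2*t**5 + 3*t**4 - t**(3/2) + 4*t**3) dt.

-451/15 - 18*sqrt(3)/5 + 8*sqrt(2)/5

By the power rule, an antiderivative is F(t) = -t**6/3 - 2*t**(5/2)/5 + 3*t**5/5 + t**4.
Then F(3) - F(2) = (-81/5 - 18*sqrt(3)/5) - (208/15 - 8*sqrt(2)/5) = -451/15 - 18*sqrt(3)/5 + 8*sqrt(2)/5.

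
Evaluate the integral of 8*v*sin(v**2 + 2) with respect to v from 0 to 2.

Let u = v**2 + 2, so du = 2*v dv. When v = 0, u = 2; when v = 2, u = 6.
The integral becomes 4·∫ sin(u) du from 2 to 6, with antiderivative -4*cos(u).
Back in v: F(v) = -4*cos(v**2 + 2).
Then F(2) - F(0) = (-4*cos(6)) - (-4*cos(2)) = -4*cos(6) + 4*cos(2).

-4*cos(6) + 4*cos(2)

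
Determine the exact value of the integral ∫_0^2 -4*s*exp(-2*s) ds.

Integrate by parts once (u = s, dv = -4*exp(-2*s) ds).
An antiderivative is F(s) = (2*s + 1)*exp(-2*s).
Then F(2) - F(0) = (5*exp(-4)) - (1) = -1 + 5*exp(-4).

-1 + 5*exp(-4)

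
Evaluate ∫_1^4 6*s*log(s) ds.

Integrate by parts once (u = ln s, dv = 6*s ds).
An antiderivative is F(s) = 3*s**2*(2*log(s) - 1)/2.
Then F(4) - F(1) = (-24 + 96*log(2)) - (-3/2) = -45/2 + 96*log(2).

-45/2 + 96*log(2)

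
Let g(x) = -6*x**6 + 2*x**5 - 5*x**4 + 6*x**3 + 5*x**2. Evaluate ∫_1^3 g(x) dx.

By the power rule, an antiderivative is F(x) = -6*x**7/7 + x**6/3 - x**5 + 3*x**4/2 + 5*x**3/3.
Then F(3) - F(1) = (-23913/14) - (23/14) = -11968/7.

-11968/7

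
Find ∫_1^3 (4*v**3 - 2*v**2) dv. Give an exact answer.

188/3

By the power rule, an antiderivative is F(v) = v**4 - 2*v**3/3.
Then F(3) - F(1) = (63) - (1/3) = 188/3.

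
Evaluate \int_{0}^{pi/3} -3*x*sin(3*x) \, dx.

Integrate by parts once (u = x, dv = -3*sin(3*x) dx).
An antiderivative is F(x) = x*cos(3*x) - sin(3*x)/3.
Then F(pi/3) - F(0) = (-pi/3) - (0) = -pi/3.

-pi/3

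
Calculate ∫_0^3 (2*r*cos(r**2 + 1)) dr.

Let u = r**2 + 1, so du = 2*r dr. When r = 0, u = 1; when r = 3, u = 10.
The integral becomes ∫ cos(u) du from 1 to 10, with antiderivative sin(u).
Back in r: F(r) = sin(r**2 + 1).
Then F(3) - F(0) = (sin(10)) - (sin(1)) = -sin(1) + sin(10).

-sin(1) + sin(10)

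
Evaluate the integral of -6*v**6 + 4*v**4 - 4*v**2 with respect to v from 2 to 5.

-2258766/35

By the power rule, an antiderivative is F(v) = -6*v**7/7 + 4*v**5/5 - 4*v**3/3.
Then F(5) - F(2) = (-1357250/21) - (-9952/105) = -2258766/35.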